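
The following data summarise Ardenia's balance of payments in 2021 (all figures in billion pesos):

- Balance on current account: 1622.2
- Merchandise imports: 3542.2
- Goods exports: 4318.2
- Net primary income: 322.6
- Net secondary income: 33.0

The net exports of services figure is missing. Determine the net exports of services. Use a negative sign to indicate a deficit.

490.6

Current account = goods balance + services balance + net primary income + net secondary income
Sum of the known components = 1131.6
Net exports of services = CA - (known components) = 1622.2 - 1131.6 = 490.6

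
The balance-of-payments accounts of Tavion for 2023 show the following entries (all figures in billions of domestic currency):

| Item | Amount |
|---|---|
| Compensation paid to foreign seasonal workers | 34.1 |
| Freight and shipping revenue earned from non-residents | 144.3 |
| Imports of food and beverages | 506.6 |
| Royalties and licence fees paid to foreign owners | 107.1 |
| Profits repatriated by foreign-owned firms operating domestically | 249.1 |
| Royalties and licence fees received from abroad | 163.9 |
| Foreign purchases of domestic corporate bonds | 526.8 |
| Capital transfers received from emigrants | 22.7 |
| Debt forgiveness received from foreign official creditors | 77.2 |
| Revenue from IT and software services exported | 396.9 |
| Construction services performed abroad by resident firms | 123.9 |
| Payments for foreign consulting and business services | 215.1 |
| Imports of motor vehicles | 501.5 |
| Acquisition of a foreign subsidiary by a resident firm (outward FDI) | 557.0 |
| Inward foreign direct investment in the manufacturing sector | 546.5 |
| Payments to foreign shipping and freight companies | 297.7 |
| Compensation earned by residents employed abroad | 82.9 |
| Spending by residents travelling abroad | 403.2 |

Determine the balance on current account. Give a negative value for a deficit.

-1402.5

Goods: -506.6 - 501.5 = -1008.1
Services: -297.7 - 403.2 - 215.1 + 163.9 + 123.9 + 144.3 + 396.9 - 107.1 = -194.1
Primary income: -249.1 + 82.9 - 34.1 = -200.3
Current account = (-1008.1) + (-194.1) + (-200.3) = -1402.5
(Excluded from the current account — financial account: foreign purchases of domestic corporate bonds 526.8, acquisition of a foreign subsidiary by a resident firm (outward FDI) 557.0, inward foreign direct investment in the manufacturing sector 546.5; capital account: capital transfers received from emigrants 22.7, debt forgiveness received from foreign official creditors 77.2.)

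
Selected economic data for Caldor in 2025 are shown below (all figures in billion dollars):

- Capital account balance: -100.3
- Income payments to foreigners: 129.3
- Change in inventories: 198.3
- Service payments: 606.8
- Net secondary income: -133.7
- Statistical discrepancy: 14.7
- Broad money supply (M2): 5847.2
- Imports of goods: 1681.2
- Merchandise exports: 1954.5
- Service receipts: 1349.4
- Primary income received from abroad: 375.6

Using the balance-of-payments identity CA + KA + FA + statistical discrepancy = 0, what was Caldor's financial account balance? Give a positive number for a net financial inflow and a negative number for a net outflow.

Goods balance = 1954.5 - 1681.2 = 273.3
Services balance = 1349.4 - 606.8 = 742.6
Trade balance (goods + services) = 273.3 + 742.6 = 1015.9
Net primary income = 375.6 - 129.3 = 246.3
Net secondary income = -133.7
Current account = 1015.9 + 246.3 + (-133.7) = 1128.5
Financial account = -(1128.5 + (-100.3) + 14.7) = -1042.9

-1042.9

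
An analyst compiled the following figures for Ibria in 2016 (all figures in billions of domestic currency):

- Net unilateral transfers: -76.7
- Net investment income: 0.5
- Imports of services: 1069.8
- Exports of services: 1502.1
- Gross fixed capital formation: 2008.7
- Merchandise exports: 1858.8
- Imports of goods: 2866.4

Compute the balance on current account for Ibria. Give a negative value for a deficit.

-651.5

Goods balance = 1858.8 - 2866.4 = -1007.6
Services balance = 1502.1 - 1069.8 = 432.3
Trade balance (goods + services) = -1007.6 + 432.3 = -575.3
Net primary income = 0.5
Net secondary income = -76.7
Current account = -575.3 + 0.5 + (-76.7) = -651.5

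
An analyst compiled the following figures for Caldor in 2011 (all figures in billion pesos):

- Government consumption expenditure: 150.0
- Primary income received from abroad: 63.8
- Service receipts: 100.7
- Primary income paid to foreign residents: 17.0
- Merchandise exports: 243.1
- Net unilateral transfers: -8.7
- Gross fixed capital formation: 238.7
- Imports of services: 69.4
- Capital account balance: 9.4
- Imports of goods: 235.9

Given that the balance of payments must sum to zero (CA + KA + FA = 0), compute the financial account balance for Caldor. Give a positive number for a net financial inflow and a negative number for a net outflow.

Goods balance = 243.1 - 235.9 = 7.2
Services balance = 100.7 - 69.4 = 31.3
Trade balance (goods + services) = 7.2 + 31.3 = 38.5
Net primary income = 63.8 - 17.0 = 46.8
Net secondary income = -8.7
Current account = 38.5 + 46.8 + (-8.7) = 76.6
Financial account = -(76.6 + 9.4) = -86.0

-86.0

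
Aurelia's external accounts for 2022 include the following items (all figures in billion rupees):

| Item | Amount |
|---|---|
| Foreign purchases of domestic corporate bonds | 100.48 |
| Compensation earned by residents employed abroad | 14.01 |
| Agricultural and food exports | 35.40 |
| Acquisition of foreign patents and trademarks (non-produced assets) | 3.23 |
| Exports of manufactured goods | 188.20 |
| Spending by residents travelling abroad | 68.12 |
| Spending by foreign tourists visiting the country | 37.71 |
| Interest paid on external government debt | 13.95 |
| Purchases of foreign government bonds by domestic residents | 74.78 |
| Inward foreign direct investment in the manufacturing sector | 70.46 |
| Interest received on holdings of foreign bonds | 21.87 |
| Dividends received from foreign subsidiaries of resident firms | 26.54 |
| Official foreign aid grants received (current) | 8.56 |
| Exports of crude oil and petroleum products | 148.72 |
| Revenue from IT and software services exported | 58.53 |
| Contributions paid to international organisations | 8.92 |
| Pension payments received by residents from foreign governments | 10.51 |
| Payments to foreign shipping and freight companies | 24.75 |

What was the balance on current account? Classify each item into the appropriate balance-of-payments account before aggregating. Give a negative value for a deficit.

Goods: 148.72 + 35.40 + 188.20 = 372.32
Services: -24.75 - 68.12 + 37.71 + 58.53 = 3.37
Primary income: 26.54 + 14.01 - 13.95 + 21.87 = 48.47
Secondary income: -8.92 + 8.56 + 10.51 = 10.15
Current account = 372.32 + 3.37 + 48.47 + 10.15 = 434.31
(Excluded from the current account — financial account: foreign purchases of domestic corporate bonds 100.48, purchases of foreign government bonds by domestic residents 74.78, inward foreign direct investment in the manufacturing sector 70.46; capital account: acquisition of foreign patents and trademarks (non-produced assets) 3.23.)

434.31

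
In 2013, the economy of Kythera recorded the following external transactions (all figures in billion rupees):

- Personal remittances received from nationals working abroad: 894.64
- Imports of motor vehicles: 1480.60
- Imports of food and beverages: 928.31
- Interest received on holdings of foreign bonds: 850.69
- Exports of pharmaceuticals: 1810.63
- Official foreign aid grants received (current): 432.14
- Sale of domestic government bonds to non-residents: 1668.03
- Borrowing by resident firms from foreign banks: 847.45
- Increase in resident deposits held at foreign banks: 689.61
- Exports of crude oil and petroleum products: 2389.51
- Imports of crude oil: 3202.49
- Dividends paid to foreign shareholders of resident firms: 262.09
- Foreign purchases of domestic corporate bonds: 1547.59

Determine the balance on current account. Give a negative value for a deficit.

Goods: -928.31 - 1480.60 - 3202.49 + 2389.51 + 1810.63 = -1411.26
Primary income: -262.09 + 850.69 = 588.60
Secondary income: 432.14 + 894.64 = 1326.78
Current account = (-1411.26) + 588.60 + 1326.78 = 504.12
(Excluded from the current account — financial account: sale of domestic government bonds to non-residents 1668.03, borrowing by resident firms from foreign banks 847.45, increase in resident deposits held at foreign banks 689.61, foreign purchases of domestic corporate bonds 1547.59.)

504.12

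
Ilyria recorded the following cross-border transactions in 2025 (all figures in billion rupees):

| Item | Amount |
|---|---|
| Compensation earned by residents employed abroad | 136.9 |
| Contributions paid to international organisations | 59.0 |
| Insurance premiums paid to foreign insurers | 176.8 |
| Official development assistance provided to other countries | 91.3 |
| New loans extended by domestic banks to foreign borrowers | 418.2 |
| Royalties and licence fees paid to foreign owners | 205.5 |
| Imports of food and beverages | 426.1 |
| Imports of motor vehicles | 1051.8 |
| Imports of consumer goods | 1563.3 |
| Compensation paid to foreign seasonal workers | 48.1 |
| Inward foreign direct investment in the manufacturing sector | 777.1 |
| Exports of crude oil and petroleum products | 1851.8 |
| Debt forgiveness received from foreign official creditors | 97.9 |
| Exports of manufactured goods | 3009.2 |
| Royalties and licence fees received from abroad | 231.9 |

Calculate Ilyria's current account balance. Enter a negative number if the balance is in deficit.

1607.9

Goods: 3009.2 - 426.1 + 1851.8 - 1051.8 - 1563.3 = 1819.8
Services: -176.8 - 205.5 + 231.9 = -150.4
Primary income: -48.1 + 136.9 = 88.8
Secondary income: -59.0 - 91.3 = -150.3
Current account = 1819.8 + (-150.4) + 88.8 + (-150.3) = 1607.9
(Excluded from the current account — financial account: new loans extended by domestic banks to foreign borrowers 418.2, inward foreign direct investment in the manufacturing sector 777.1; capital account: debt forgiveness received from foreign official creditors 97.9.)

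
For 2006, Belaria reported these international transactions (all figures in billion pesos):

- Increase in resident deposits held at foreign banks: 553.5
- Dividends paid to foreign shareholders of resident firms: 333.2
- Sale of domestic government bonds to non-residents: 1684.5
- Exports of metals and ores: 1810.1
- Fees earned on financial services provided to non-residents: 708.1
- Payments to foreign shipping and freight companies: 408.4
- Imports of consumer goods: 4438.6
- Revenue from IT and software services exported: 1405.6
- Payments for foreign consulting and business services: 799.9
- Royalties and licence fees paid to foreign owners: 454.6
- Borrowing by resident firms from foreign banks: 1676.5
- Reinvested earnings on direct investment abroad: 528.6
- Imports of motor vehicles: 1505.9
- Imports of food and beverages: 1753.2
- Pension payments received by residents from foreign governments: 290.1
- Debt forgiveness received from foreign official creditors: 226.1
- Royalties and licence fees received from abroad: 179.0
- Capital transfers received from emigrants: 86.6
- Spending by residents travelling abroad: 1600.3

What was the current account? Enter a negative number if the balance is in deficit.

Goods: -4438.6 - 1753.2 - 1505.9 + 1810.1 = -5887.6
Services: 179.0 - 1600.3 + 708.1 - 408.4 - 454.6 - 799.9 + 1405.6 = -970.5
Primary income: 528.6 - 333.2 = 195.4
Secondary income: 290.1
Current account = (-5887.6) + (-970.5) + 195.4 + 290.1 = -6372.6
(Excluded from the current account — financial account: increase in resident deposits held at foreign banks 553.5, sale of domestic government bonds to non-residents 1684.5, borrowing by resident firms from foreign banks 1676.5; capital account: debt forgiveness received from foreign official creditors 226.1, capital transfers received from emigrants 86.6.)

-6372.6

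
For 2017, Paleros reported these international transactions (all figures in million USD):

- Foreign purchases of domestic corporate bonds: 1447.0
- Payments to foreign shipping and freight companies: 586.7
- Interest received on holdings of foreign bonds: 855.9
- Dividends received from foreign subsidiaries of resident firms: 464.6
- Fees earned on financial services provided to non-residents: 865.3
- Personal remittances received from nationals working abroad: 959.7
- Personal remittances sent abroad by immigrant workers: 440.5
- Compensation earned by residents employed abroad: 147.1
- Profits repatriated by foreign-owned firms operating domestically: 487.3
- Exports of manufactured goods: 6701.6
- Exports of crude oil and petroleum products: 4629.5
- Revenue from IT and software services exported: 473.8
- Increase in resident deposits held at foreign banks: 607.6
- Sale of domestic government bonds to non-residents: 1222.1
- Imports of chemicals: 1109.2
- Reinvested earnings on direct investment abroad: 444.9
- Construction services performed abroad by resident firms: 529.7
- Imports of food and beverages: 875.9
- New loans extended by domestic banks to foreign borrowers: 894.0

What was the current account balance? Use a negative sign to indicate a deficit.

12572.5

Goods: -875.9 + 4629.5 + 6701.6 - 1109.2 = 9346.0
Services: 865.3 - 586.7 + 529.7 + 473.8 = 1282.1
Primary income: -487.3 + 464.6 + 444.9 + 147.1 + 855.9 = 1425.2
Secondary income: -440.5 + 959.7 = 519.2
Current account = 9346.0 + 1282.1 + 1425.2 + 519.2 = 12572.5
(Excluded from the current account — financial account: foreign purchases of domestic corporate bonds 1447.0, increase in resident deposits held at foreign banks 607.6, sale of domestic government bonds to non-residents 1222.1, new loans extended by domestic banks to foreign borrowers 894.0.)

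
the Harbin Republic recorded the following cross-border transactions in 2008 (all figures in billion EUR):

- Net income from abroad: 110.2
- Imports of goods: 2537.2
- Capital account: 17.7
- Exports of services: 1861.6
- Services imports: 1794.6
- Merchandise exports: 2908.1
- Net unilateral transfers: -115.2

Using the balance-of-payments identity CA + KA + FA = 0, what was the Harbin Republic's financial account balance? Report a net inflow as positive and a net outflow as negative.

Goods balance = 2908.1 - 2537.2 = 370.9
Services balance = 1861.6 - 1794.6 = 67.0
Trade balance (goods + services) = 370.9 + 67.0 = 437.9
Net primary income = 110.2
Net secondary income = -115.2
Current account = 437.9 + 110.2 + (-115.2) = 432.9
Financial account = -(432.9 + 17.7) = -450.6

-450.6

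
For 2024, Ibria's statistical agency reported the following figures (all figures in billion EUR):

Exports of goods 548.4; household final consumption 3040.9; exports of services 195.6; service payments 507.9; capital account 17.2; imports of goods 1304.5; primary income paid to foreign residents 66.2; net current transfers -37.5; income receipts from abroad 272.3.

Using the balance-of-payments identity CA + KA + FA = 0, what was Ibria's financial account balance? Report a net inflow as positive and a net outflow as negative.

Goods balance = 548.4 - 1304.5 = -756.1
Services balance = 195.6 - 507.9 = -312.3
Trade balance (goods + services) = -756.1 + (-312.3) = -1068.4
Net primary income = 272.3 - 66.2 = 206.1
Net secondary income = -37.5
Current account = -1068.4 + 206.1 + (-37.5) = -899.8
Financial account = -(-899.8 + 17.2) = 882.6

882.6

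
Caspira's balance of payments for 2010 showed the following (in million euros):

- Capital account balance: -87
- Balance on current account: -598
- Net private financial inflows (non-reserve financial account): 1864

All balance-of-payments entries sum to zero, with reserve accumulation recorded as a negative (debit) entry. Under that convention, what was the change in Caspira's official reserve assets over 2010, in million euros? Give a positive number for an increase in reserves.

1179

Official reserve transactions balance = -((-598) + (-87) + 1864) = -1179
An accumulation of reserves is recorded as a debit (negative entry), so the change in the stock of reserves is the negative of that balance.
Change in official reserves = -(-1179) = 1179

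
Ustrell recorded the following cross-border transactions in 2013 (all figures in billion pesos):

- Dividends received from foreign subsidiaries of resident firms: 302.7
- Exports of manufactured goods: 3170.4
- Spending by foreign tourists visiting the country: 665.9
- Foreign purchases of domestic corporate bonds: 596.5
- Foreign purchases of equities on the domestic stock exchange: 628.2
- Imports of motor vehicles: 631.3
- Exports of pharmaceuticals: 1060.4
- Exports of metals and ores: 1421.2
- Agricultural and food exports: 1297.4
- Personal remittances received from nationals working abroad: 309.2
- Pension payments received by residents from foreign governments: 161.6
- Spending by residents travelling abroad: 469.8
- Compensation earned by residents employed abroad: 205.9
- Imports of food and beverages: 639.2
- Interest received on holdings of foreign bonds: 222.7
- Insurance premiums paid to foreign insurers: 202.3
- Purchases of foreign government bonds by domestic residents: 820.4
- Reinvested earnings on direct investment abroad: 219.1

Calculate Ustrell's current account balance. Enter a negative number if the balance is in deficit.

7093.9

Goods: 1421.2 - 639.2 - 631.3 + 1297.4 + 3170.4 + 1060.4 = 5678.9
Services: 665.9 - 469.8 - 202.3 = -6.2
Primary income: 219.1 + 222.7 + 205.9 + 302.7 = 950.4
Secondary income: 309.2 + 161.6 = 470.8
Current account = 5678.9 + (-6.2) + 950.4 + 470.8 = 7093.9
(Excluded from the current account — financial account: foreign purchases of domestic corporate bonds 596.5, foreign purchases of equities on the domestic stock exchange 628.2, purchases of foreign government bonds by domestic residents 820.4.)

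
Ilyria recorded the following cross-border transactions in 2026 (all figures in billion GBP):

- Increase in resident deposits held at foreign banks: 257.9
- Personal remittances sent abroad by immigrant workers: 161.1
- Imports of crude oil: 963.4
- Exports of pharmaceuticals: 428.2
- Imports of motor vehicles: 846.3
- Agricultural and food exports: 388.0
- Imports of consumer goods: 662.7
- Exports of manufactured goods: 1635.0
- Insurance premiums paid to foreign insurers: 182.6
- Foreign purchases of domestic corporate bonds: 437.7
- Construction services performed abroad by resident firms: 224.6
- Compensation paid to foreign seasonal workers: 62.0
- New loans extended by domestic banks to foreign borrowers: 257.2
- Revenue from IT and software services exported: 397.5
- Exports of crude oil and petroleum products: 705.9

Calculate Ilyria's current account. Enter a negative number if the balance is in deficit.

901.1

Goods: 428.2 + 388.0 - 963.4 - 846.3 + 705.9 + 1635.0 - 662.7 = 684.7
Services: -182.6 + 397.5 + 224.6 = 439.5
Primary income: -62.0
Secondary income: -161.1
Current account = 684.7 + 439.5 + (-62.0) + (-161.1) = 901.1
(Excluded from the current account — financial account: increase in resident deposits held at foreign banks 257.9, foreign purchases of domestic corporate bonds 437.7, new loans extended by domestic banks to foreign borrowers 257.2.)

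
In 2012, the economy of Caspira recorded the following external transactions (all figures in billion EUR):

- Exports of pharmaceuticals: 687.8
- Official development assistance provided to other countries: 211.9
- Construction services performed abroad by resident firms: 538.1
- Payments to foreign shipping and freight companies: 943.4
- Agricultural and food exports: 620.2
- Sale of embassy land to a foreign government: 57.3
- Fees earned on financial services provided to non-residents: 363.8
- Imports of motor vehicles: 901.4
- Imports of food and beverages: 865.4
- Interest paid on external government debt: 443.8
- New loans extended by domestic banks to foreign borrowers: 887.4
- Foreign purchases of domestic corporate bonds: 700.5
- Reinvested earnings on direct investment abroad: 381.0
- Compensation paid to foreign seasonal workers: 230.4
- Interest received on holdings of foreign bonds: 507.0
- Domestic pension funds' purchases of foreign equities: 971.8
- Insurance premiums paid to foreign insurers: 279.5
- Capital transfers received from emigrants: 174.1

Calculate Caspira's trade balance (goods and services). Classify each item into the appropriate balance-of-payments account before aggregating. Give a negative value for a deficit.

Goods: 687.8 - 865.4 - 901.4 + 620.2 = -458.8
Services: -279.5 + 363.8 - 943.4 + 538.1 = -321.0
Trade balance = -458.8 + (-321.0) = -779.8
(Excluded from the trade balance — secondary income: official development assistance provided to other countries 211.9; capital account: sale of embassy land to a foreign government 57.3, capital transfers received from emigrants 174.1; primary income: interest paid on external government debt 443.8, reinvested earnings on direct investment abroad 381.0, compensation paid to foreign seasonal workers 230.4, interest received on holdings of foreign bonds 507.0; financial account: new loans extended by domestic banks to foreign borrowers 887.4, foreign purchases of domestic corporate bonds 700.5, domestic pension funds' purchases of foreign equities 971.8.)

-779.8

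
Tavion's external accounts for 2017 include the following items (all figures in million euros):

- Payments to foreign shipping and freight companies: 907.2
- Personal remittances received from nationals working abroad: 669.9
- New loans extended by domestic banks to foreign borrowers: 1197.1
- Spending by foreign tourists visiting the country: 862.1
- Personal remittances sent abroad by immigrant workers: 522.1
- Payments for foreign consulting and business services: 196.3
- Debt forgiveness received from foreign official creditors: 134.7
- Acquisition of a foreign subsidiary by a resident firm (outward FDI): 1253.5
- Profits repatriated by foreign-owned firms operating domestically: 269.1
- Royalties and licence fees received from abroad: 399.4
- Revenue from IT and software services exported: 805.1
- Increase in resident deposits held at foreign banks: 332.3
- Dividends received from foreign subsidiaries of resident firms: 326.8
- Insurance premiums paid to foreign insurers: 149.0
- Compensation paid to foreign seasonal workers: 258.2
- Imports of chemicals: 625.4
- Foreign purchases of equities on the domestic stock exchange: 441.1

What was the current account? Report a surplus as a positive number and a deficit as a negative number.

136.0

Goods: -625.4
Services: 805.1 - 907.2 - 149.0 - 196.3 + 862.1 + 399.4 = 814.1
Primary income: -258.2 - 269.1 + 326.8 = -200.5
Secondary income: -522.1 + 669.9 = 147.8
Current account = (-625.4) + 814.1 + (-200.5) + 147.8 = 136.0
(Excluded from the current account — financial account: new loans extended by domestic banks to foreign borrowers 1197.1, acquisition of a foreign subsidiary by a resident firm (outward FDI) 1253.5, increase in resident deposits held at foreign banks 332.3, foreign purchases of equities on the domestic stock exchange 441.1; capital account: debt forgiveness received from foreign official creditors 134.7.)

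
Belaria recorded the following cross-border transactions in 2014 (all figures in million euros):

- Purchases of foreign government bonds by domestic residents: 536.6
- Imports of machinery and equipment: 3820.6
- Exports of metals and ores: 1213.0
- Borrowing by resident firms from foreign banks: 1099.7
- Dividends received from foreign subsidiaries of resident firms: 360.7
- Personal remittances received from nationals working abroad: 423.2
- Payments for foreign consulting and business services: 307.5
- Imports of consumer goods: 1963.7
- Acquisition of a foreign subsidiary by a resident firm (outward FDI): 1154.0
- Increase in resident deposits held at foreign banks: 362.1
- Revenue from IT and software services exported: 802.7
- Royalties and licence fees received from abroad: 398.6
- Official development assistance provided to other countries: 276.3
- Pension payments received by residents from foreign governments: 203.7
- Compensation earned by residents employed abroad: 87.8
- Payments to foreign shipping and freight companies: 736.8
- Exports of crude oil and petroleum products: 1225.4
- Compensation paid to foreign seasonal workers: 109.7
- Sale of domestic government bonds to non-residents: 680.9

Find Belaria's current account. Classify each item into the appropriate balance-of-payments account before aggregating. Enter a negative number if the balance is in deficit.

-2499.5

Goods: 1213.0 - 1963.7 + 1225.4 - 3820.6 = -3345.9
Services: 802.7 - 307.5 + 398.6 - 736.8 = 157.0
Primary income: -109.7 + 360.7 + 87.8 = 338.8
Secondary income: 423.2 + 203.7 - 276.3 = 350.6
Current account = (-3345.9) + 157.0 + 338.8 + 350.6 = -2499.5
(Excluded from the current account — financial account: purchases of foreign government bonds by domestic residents 536.6, borrowing by resident firms from foreign banks 1099.7, acquisition of a foreign subsidiary by a resident firm (outward FDI) 1154.0, increase in resident deposits held at foreign banks 362.1, sale of domestic government bonds to non-residents 680.9.)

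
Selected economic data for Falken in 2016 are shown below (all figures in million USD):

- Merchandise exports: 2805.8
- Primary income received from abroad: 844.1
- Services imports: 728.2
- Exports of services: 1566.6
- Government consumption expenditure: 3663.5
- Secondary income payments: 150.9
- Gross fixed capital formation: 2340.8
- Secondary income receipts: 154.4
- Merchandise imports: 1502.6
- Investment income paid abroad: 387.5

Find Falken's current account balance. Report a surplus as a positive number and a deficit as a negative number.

Goods balance = 2805.8 - 1502.6 = 1303.2
Services balance = 1566.6 - 728.2 = 838.4
Trade balance (goods + services) = 1303.2 + 838.4 = 2141.6
Net primary income = 844.1 - 387.5 = 456.6
Net secondary income = 154.4 - 150.9 = 3.5
Current account = 2141.6 + 456.6 + 3.5 = 2601.7

2601.7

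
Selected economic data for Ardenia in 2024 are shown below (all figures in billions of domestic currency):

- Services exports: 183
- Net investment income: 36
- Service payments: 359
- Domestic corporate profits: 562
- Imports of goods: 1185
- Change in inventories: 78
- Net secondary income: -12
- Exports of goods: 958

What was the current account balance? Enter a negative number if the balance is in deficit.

-379

Goods balance = 958 - 1185 = -227
Services balance = 183 - 359 = -176
Trade balance (goods + services) = -227 + (-176) = -403
Net primary income = 36
Net secondary income = -12
Current account = -403 + 36 + (-12) = -379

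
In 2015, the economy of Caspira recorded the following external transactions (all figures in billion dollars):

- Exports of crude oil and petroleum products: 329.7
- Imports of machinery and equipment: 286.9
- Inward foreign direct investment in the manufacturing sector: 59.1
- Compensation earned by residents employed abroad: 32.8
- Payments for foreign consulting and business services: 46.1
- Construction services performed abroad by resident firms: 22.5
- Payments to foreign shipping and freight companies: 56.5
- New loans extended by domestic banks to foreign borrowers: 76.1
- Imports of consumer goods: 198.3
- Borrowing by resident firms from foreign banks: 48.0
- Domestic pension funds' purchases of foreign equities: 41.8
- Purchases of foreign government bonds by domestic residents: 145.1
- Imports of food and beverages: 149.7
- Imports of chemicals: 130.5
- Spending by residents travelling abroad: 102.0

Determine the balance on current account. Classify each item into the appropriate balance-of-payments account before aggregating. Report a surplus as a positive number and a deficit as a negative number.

Goods: -130.5 - 198.3 - 286.9 - 149.7 + 329.7 = -435.7
Services: -56.5 + 22.5 - 46.1 - 102.0 = -182.1
Primary income: 32.8
Current account = (-435.7) + (-182.1) + 32.8 = -585.0
(Excluded from the current account — financial account: inward foreign direct investment in the manufacturing sector 59.1, new loans extended by domestic banks to foreign borrowers 76.1, borrowing by resident firms from foreign banks 48.0, domestic pension funds' purchases of foreign equities 41.8, purchases of foreign government bonds by domestic residents 145.1.)

-585.0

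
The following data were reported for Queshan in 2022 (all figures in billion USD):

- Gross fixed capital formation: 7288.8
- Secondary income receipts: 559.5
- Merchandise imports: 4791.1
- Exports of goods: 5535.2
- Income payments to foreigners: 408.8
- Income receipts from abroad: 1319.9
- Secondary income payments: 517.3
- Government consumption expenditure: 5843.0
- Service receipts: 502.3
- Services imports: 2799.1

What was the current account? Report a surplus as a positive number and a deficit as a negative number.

-599.4

Goods balance = 5535.2 - 4791.1 = 744.1
Services balance = 502.3 - 2799.1 = -2296.8
Trade balance (goods + services) = 744.1 + (-2296.8) = -1552.7
Net primary income = 1319.9 - 408.8 = 911.1
Net secondary income = 559.5 - 517.3 = 42.2
Current account = -1552.7 + 911.1 + 42.2 = -599.4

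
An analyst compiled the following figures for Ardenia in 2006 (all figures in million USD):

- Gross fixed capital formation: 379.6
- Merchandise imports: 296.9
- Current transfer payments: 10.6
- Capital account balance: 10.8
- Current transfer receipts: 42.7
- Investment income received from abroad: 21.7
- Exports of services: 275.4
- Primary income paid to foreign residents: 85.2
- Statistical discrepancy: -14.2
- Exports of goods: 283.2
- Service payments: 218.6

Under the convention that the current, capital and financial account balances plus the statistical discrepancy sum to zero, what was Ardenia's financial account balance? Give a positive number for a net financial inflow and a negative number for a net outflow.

Goods balance = 283.2 - 296.9 = -13.7
Services balance = 275.4 - 218.6 = 56.8
Trade balance (goods + services) = -13.7 + 56.8 = 43.1
Net primary income = 21.7 - 85.2 = -63.5
Net secondary income = 42.7 - 10.6 = 32.1
Current account = 43.1 + (-63.5) + 32.1 = 11.7
Financial account = -(11.7 + 10.8 + (-14.2)) = -8.3

-8.3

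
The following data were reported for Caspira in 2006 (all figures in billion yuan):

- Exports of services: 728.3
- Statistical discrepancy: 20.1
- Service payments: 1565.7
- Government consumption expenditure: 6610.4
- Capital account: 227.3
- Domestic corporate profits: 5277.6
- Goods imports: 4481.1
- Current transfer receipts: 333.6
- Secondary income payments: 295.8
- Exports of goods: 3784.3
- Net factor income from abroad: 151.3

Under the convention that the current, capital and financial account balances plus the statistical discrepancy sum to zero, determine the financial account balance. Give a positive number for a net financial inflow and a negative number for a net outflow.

Goods balance = 3784.3 - 4481.1 = -696.8
Services balance = 728.3 - 1565.7 = -837.4
Trade balance (goods + services) = -696.8 + (-837.4) = -1534.2
Net primary income = 151.3
Net secondary income = 333.6 - 295.8 = 37.8
Current account = -1534.2 + 151.3 + 37.8 = -1345.1
Financial account = -(-1345.1 + 227.3 + 20.1) = 1097.7

1097.7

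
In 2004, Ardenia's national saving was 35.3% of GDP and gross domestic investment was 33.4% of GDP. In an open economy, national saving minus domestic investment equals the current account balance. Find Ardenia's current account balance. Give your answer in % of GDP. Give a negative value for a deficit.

1.9

CA = S - I = 35.3 - 33.4 = 1.9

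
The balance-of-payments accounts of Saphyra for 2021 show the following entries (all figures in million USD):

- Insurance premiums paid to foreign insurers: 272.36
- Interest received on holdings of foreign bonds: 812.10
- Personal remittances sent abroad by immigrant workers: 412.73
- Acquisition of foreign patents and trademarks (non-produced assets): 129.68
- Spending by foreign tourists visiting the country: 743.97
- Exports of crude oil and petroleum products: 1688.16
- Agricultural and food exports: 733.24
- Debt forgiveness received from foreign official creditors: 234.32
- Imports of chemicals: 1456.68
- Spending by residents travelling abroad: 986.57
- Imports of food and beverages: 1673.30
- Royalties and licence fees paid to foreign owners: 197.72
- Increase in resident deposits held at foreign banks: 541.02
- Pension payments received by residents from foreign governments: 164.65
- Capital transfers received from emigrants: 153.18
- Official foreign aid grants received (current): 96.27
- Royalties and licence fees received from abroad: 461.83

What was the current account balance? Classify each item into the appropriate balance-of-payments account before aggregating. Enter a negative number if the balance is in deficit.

-299.14

Goods: -1456.68 + 1688.16 - 1673.30 + 733.24 = -708.58
Services: -986.57 - 272.36 - 197.72 + 461.83 + 743.97 = -250.85
Primary income: 812.10
Secondary income: 96.27 - 412.73 + 164.65 = -151.81
Current account = (-708.58) + (-250.85) + 812.10 + (-151.81) = -299.14
(Excluded from the current account — capital account: acquisition of foreign patents and trademarks (non-produced assets) 129.68, debt forgiveness received from foreign official creditors 234.32, capital transfers received from emigrants 153.18; financial account: increase in resident deposits held at foreign banks 541.02.)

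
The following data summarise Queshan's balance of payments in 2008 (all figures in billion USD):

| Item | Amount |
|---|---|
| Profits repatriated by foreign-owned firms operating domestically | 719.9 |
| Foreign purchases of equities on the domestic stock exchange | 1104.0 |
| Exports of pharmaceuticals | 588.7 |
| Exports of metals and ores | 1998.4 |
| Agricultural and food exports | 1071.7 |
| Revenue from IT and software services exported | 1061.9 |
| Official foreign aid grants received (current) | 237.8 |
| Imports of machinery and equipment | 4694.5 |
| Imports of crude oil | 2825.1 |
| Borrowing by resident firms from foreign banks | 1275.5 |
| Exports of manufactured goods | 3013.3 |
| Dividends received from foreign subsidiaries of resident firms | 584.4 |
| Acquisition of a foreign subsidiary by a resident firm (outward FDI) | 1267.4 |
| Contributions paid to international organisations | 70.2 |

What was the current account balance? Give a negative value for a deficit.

246.5

Goods: 1071.7 + 588.7 + 3013.3 - 2825.1 - 4694.5 + 1998.4 = -847.5
Services: 1061.9
Primary income: 584.4 - 719.9 = -135.5
Secondary income: 237.8 - 70.2 = 167.6
Current account = (-847.5) + 1061.9 + (-135.5) + 167.6 = 246.5
(Excluded from the current account — financial account: foreign purchases of equities on the domestic stock exchange 1104.0, borrowing by resident firms from foreign banks 1275.5, acquisition of a foreign subsidiary by a resident firm (outward FDI) 1267.4.)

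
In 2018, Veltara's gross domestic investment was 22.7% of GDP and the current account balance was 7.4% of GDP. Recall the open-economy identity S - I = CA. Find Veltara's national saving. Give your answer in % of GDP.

S = I + CA = 22.7 + 7.4 = 30.1

30.1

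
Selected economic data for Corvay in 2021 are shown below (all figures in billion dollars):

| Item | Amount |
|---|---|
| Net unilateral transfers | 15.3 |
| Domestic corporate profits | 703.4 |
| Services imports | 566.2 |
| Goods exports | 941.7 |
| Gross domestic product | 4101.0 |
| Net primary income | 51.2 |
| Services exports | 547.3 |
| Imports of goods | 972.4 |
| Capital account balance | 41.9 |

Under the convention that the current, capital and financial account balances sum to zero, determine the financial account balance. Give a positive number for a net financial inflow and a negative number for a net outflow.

-58.8

Goods balance = 941.7 - 972.4 = -30.7
Services balance = 547.3 - 566.2 = -18.9
Trade balance (goods + services) = -30.7 + (-18.9) = -49.6
Net primary income = 51.2
Net secondary income = 15.3
Current account = -49.6 + 51.2 + 15.3 = 16.9
Financial account = -(16.9 + 41.9) = -58.8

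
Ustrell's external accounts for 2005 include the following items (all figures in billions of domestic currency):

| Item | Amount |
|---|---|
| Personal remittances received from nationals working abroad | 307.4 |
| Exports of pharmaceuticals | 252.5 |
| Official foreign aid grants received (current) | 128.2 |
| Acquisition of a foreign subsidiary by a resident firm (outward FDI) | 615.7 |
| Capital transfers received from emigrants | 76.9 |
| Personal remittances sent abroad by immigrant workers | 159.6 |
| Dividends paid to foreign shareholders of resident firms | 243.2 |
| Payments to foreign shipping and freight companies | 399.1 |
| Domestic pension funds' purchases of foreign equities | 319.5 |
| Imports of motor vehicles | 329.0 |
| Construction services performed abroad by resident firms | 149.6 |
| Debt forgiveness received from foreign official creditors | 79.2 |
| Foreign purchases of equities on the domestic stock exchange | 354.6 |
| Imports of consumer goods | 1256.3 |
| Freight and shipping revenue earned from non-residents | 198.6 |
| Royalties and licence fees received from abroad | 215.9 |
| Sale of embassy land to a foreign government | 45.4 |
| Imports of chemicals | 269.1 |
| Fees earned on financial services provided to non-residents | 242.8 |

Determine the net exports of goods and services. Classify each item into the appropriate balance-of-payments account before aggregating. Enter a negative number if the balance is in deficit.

-1194.1

Goods: -269.1 - 1256.3 - 329.0 + 252.5 = -1601.9
Services: -399.1 + 215.9 + 242.8 + 198.6 + 149.6 = 407.8
Trade balance = -1601.9 + 407.8 = -1194.1
(Excluded from the trade balance — secondary income: personal remittances received from nationals working abroad 307.4, official foreign aid grants received (current) 128.2, personal remittances sent abroad by immigrant workers 159.6; financial account: acquisition of a foreign subsidiary by a resident firm (outward FDI) 615.7, domestic pension funds' purchases of foreign equities 319.5, foreign purchases of equities on the domestic stock exchange 354.6; capital account: capital transfers received from emigrants 76.9, debt forgiveness received from foreign official creditors 79.2, sale of embassy land to a foreign government 45.4; primary income: dividends paid to foreign shareholders of resident firms 243.2.)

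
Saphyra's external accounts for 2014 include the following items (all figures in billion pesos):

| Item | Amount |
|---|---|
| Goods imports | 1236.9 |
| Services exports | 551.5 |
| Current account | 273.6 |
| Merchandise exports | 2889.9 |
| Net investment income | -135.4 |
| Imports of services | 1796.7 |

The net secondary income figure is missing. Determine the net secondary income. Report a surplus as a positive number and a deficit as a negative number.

Current account = goods balance + services balance + net primary income + net secondary income
Sum of the known components = 272.4
Net secondary income = CA - (known components) = 273.6 - 272.4 = 1.2

1.2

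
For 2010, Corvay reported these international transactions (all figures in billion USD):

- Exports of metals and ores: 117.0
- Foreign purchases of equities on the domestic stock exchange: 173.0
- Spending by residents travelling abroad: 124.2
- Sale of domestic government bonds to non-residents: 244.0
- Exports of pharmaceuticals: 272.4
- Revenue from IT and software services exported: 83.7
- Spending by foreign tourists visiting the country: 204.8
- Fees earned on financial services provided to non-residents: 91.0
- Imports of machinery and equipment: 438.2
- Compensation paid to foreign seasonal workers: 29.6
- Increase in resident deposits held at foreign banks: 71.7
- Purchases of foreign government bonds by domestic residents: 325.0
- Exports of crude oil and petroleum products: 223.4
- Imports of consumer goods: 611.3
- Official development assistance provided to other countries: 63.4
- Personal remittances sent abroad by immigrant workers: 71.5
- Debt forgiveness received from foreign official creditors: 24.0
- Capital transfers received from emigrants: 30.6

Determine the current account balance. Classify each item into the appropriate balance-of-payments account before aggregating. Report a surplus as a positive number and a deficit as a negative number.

Goods: -438.2 - 611.3 + 223.4 + 272.4 + 117.0 = -436.7
Services: 204.8 + 91.0 + 83.7 - 124.2 = 255.3
Primary income: -29.6
Secondary income: -71.5 - 63.4 = -134.9
Current account = (-436.7) + 255.3 + (-29.6) + (-134.9) = -345.9
(Excluded from the current account — financial account: foreign purchases of equities on the domestic stock exchange 173.0, sale of domestic government bonds to non-residents 244.0, increase in resident deposits held at foreign banks 71.7, purchases of foreign government bonds by domestic residents 325.0; capital account: debt forgiveness received from foreign official creditors 24.0, capital transfers received from emigrants 30.6.)

-345.9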